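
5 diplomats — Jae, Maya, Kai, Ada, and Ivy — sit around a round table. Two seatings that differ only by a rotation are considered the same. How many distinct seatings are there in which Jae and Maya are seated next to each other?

Treat {Jae, Maya} as one unit (2 internal orders) and seat the resulting 4 units around the table: (3)! circular arrangements.
So 2 × (3)! = 2 × 6 = 12.

12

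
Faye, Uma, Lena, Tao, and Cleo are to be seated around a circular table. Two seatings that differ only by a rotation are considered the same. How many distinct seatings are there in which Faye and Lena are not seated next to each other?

12

All circular seatings of 5 people number (4)! = 24.
Those with Faye next to Lena: fuse the pair into one unit and seat 4 units around a circle — 2·(3)! = 12.
Subtracting, 24 − 12 = 12.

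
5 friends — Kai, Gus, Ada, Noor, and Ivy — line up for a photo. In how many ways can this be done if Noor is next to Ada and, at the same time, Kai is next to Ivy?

24

Treat {Noor,Ada} as one block (2 orders) and {Kai,Ivy} as another (2 orders).
That leaves 3 units to arrange: 2 × 2 × 3! = 4 × 6 = 24.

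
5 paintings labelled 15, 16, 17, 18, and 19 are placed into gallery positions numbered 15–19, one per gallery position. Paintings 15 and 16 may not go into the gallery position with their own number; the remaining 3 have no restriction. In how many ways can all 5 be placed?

Let Aᵢ (for i ∈ {15, 16}) be the placements that put painting i in its forbidden gallery position. Any j of these fix j positions, leaving (5−j)! ways to fill the rest, and there are C(2,j) ways to pick which j.
By inclusion–exclusion, the number of valid placements is Σ_{j=0}^{2} (−1)^j C(2,j)·(5−j)!.
Computing: 120 − 48 + 6 = 78.

78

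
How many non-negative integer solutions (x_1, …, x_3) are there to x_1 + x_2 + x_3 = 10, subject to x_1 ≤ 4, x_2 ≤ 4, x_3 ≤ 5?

10

Without the upper bounds there are C(12,2) = 66 ways to split 10 among 3 variables.
Subtract solutions that violate a single cap (substitute x_i' = x_i − (cap_i+1)): x_1 ≥ 5 gives C(7,2) = 21; x_2 ≥ 5 gives C(7,2) = 21; x_3 ≥ 6 gives C(6,2) = 15. Together 57.
Add back pairs where two caps are both exceeded: 1 + 0 + 0 = 1.
By inclusion–exclusion the count is 66 − 57 + 1 = 10.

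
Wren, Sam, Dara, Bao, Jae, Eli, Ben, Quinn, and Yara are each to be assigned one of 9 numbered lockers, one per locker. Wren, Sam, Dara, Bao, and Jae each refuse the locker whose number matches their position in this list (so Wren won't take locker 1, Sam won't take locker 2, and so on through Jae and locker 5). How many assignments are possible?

205056

Let Aᵢ (for 1 ≤ i ≤ 5) be the placements that put person i in their forbidden locker. Any j of these fix j positions, leaving (9−j)! ways to fill the rest, and there are C(5,j) ways to pick which j.
By inclusion–exclusion, the number of valid placements is Σ_{j=0}^{5} (−1)^j C(5,j)·(9−j)!.
Computing: 362880 − 201600 + 50400 − 7200 + 600 − 24 = 205056.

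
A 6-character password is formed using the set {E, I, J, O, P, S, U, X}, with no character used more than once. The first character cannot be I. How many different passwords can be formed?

The first character has 8−1 = 7 choices (anything except I).
The remaining 5 characters are filled from the other 7 symbols without repetition: 7 × 6 × 5 × 4 × 3 = 2520.
Total: 7 × 2520 = 17640.

17640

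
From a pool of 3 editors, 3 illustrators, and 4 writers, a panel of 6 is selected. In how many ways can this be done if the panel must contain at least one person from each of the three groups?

Total 6-person selections from all 10: C(10,6) = 210.
Subtract selections that omit an entire group: no editors → C(7,6) = 7; no illustrators → C(7,6) = 7; no writers → C(6,6) = 1.
Add back selections omitting two groups (i.e. drawn from a single group): C(3,6) + C(3,6) + C(4,6) = 0.
By inclusion–exclusion: 210 − 15 + 0 = 195.

195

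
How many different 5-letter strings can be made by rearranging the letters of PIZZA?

60

The 5 letters of PIZZA have repeats: Z appearing twice.
The number of distinct arrangements is 5!/(2!) = 120/2 = 60.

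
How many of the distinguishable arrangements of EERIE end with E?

12

Fix E in the last position and arrange the remaining 4 letters.
Those 4 letters have E appearing twice, giving (4)!/(2!) = 12.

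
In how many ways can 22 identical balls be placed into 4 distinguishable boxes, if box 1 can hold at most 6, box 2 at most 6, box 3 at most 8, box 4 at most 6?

35

By stars and bars, unrestricted non-negative solutions to x_1+…+x_4 = 22 number C(22+3,3) = 2300.
Subtract solutions that violate a single cap (substitute x_i' = x_i − (cap_i+1)): x_1 ≥ 7 gives C(18,3) = 816; x_2 ≥ 7 gives C(18,3) = 816; x_3 ≥ 9 gives C(16,3) = 560; x_4 ≥ 7 gives C(18,3) = 816. Together 3008.
Add back pairs where two caps are both exceeded: 165 + 84 + 165 + 84 + 165 + 84 = 747.
Subtract triples: 0 + 4 + 0 + 0 = 4.
By inclusion–exclusion the count is 2300 − 3008 + 747 − 4 = 35.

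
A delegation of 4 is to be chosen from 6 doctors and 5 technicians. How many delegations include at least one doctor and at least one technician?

Total 4-person selections from all 11: C(11,4) = 330.
Subtract selections that omit an entire group: no doctors → C(5,4) = 5; no technicians → C(6,4) = 15.
Both groups omitted at once is impossible, so 330 − 20 = 310.

310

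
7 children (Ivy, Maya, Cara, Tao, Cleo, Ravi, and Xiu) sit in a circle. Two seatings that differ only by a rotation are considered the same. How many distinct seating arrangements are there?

720

Fix one person's seat to break rotational symmetry; the remaining 6 people can be arranged in (6)! = 720 ways.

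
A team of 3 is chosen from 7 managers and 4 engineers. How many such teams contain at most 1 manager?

Split by how many managers are chosen (0 through 1).
Sum: C(7,0)·C(4,3) + C(7,1)·C(4,2) = 4 + 42 = 46.

46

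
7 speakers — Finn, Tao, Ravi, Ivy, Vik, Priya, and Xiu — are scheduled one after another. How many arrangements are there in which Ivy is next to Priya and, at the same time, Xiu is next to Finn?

480

Treat {Ivy,Priya} as one block (2 orders) and {Xiu,Finn} as another (2 orders).
That leaves 5 units to arrange: 2 × 2 × 5! = 4 × 120 = 480.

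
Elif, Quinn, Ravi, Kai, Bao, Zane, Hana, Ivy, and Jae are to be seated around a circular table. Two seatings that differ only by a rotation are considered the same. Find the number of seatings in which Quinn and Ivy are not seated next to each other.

30240

Without the restriction there are (8)! = 40320 seatings.
Those with Quinn next to Ivy: fuse the pair into one unit and seat 8 units around a circle — 2·(7)! = 10080.
Subtracting, 40320 − 10080 = 30240.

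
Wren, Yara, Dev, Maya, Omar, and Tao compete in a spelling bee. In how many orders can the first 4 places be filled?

360

This is an ordered selection of 4 from 6: P(6,4).
That gives 6 × 5 × 4 × 3 = 360.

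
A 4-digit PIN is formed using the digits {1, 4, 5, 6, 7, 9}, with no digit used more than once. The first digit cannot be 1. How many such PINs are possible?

300

The first digit has 6−1 = 5 choices (anything except 1).
The remaining 3 digits are filled from the other 5 symbols without repetition: 5 × 4 × 3 = 60.
Total: 5 × 60 = 300.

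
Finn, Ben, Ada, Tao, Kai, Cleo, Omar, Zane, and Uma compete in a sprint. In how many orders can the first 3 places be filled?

504

This is an ordered selection of 3 from 9: P(9,3).
That gives 9 × 8 × 7 = 504.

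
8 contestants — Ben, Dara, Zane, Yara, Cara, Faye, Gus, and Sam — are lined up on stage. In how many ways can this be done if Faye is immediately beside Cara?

Treat {Faye, Cara} as a single unit. There are 7 units to order, and the pair itself can be ordered 2 ways.
So the count is 2·(7)! = 10080.

10080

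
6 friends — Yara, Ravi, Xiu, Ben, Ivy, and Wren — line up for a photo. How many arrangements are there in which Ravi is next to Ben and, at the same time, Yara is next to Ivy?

Treat {Ravi,Ben} as one block (2 orders) and {Yara,Ivy} as another (2 orders).
That leaves 4 units to arrange: 2 × 2 × 4! = 4 × 24 = 96.

96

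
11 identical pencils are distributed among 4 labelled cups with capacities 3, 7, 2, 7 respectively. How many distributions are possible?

By stars and bars, unrestricted non-negative solutions to x_1+…+x_4 = 11 number C(11+3,3) = 364.
Subtract solutions that violate a single cap (substitute x_i' = x_i − (cap_i+1)): x_1 ≥ 4 gives C(10,3) = 120; x_2 ≥ 8 gives C(6,3) = 20; x_3 ≥ 3 gives C(11,3) = 165; x_4 ≥ 8 gives C(6,3) = 20. Together 325.
Add back pairs where two caps are both exceeded: 0 + 35 + 0 + 1 + 0 + 1 = 37.
By inclusion–exclusion the count is 364 − 325 + 37 = 76.

76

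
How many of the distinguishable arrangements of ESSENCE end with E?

180

With the last slot taken by E, it remains to arrange the other 6 letters (SSENCE).
Those 6 letters have E appearing twice and S appearing twice, giving (6)!/(2!·2!) = 180.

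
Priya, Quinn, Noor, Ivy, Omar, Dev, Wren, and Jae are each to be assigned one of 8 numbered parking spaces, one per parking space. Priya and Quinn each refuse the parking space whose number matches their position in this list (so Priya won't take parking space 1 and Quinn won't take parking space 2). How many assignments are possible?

Let Aᵢ (for i ∈ {1, 2}) be the placements that put person i in their forbidden parking space. Any j of these fix j positions, leaving (8−j)! ways to fill the rest, and there are C(2,j) ways to pick which j.
By inclusion–exclusion, the number of valid placements is Σ_{j=0}^{2} (−1)^j C(2,j)·(8−j)!.
Computing: 40320 − 10080 + 720 = 30960.

30960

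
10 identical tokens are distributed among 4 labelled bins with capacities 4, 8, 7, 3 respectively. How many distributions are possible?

136

Without the upper bounds there are C(13,3) = 286 ways to split 10 among 4 bins.
Subtract solutions that violate a single cap (substitute x_i' = x_i − (cap_i+1)): x_1 ≥ 5 gives C(8,3) = 56; x_2 ≥ 9 gives C(4,3) = 4; x_3 ≥ 8 gives C(5,3) = 10; x_4 ≥ 4 gives C(9,3) = 84. Together 154.
Add back pairs where two caps are both exceeded: 0 + 0 + 4 + 0 + 0 + 0 = 4.
By inclusion–exclusion the count is 286 − 154 + 4 = 136.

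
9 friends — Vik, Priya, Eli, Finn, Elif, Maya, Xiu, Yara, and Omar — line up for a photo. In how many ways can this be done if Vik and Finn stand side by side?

80640

Glue Vik and Finn into one block (2 internal orders), leaving 8 units to arrange in a row.
That gives 2 × 8! = 2 × 40320 = 80640.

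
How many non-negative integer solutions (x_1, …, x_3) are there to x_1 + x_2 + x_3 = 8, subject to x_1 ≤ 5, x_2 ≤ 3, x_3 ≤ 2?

Without the upper bounds there are C(10,2) = 45 ways to split 8 among 3 variables.
Subtract solutions that violate a single cap (substitute x_i' = x_i − (cap_i+1)): x_1 ≥ 6 gives C(4,2) = 6; x_2 ≥ 4 gives C(6,2) = 15; x_3 ≥ 3 gives C(7,2) = 21. Together 42.
Add back pairs where two caps are both exceeded: 0 + 0 + 3 = 3.
By inclusion–exclusion the count is 45 − 42 + 3 = 6.

6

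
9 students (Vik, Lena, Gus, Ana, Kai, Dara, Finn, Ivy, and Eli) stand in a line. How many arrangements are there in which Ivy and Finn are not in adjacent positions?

282240

There are 9! = 362880 arrangements in all. If Ivy and Finn are adjacent, merging them into one block gives 2·(8)! = 80640 arrangements.
So 362880 − 80640 = 282240 arrangements keep them apart.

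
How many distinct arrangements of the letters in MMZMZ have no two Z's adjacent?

6

Total arrangements of MMZMZ: 5!/(3!·2!) = 10.
If the two Z's are adjacent, glue them into one block, leaving 4 items to arrange: (4)!/(3!) = 4 ways.
Subtracting, 10 − 4 = 6 arrangements keep the Z's apart.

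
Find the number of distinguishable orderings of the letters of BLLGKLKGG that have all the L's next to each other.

420

Treat the 3 copies of L as a single block. The multiset to arrange is then {LLL, B, G, G, G, K, K}, 7 items in all.
That gives (7)!/(3!·2!) = 420 arrangements.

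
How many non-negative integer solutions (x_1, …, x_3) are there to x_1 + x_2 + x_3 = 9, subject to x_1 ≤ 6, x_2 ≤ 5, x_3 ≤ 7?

Ignoring the caps, the number of non-negative solutions to x_1+…+x_3 = 9 is C(11,2) = 55.
Subtract solutions that violate a single cap (substitute x_i' = x_i − (cap_i+1)): x_1 ≥ 7 gives C(4,2) = 6; x_2 ≥ 6 gives C(5,2) = 10; x_3 ≥ 8 gives C(3,2) = 3. Together 19.
No two caps can be exceeded simultaneously, so the pair terms are all 0.
By inclusion–exclusion the count is 55 − 19 + 0 = 36.

36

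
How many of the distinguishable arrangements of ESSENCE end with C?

60

With the last slot taken by C, it remains to arrange the other 6 letters (ESSENE).
Those 6 letters have E appearing 3 times and S appearing twice, giving (6)!/(3!·2!) = 60.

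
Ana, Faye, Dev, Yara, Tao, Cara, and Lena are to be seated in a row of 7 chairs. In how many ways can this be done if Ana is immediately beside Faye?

1440

Treat {Ana, Faye} as a single unit. There are 6 units to order, and the pair itself can be ordered 2 ways.
That gives 2 × 6! = 2 × 720 = 1440.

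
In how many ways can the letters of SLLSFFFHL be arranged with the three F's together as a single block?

420

Treat the 3 copies of F as a single block. The multiset to arrange is then {FFF, H, L, L, L, S, S}, 7 items in all.
That gives (7)!/(3!·2!) = 420 arrangements.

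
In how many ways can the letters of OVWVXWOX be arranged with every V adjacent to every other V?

630

Treat the 2 copies of V as a single block. The multiset to arrange is then {VV, O, O, W, W, X, X}, 7 items in all.
That gives (7)!/(2!·2!·2!) = 630 arrangements.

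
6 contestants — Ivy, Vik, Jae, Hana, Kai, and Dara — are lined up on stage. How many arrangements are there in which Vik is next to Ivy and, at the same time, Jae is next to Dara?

96

Treat {Vik,Ivy} as one block (2 orders) and {Jae,Dara} as another (2 orders).
That leaves 4 units to arrange: 2 × 2 × 4! = 4 × 24 = 96.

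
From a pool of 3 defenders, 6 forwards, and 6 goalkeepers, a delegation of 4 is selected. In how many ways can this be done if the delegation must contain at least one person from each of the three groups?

Unrestricted: C(15,4) = 1365 ways to pick any 4 of the 15.
Subtract selections that omit an entire group: no defenders → C(12,4) = 495; no forwards → C(9,4) = 126; no goalkeepers → C(9,4) = 126.
Add back selections omitting two groups (i.e. drawn from a single group): C(3,4) + C(6,4) + C(6,4) = 30.
By inclusion–exclusion: 1365 − 747 + 30 = 648.

648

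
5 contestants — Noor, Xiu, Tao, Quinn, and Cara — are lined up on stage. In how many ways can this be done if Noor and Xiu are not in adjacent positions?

There are 5! = 120 arrangements in all. If Noor and Xiu are adjacent, merging them into one block gives 2·(4)! = 48 arrangements.
So 120 − 48 = 72 arrangements keep them apart.

72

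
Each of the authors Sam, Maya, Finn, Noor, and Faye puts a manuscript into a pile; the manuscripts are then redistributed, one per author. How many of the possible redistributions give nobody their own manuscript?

Let Aᵢ be the assignments in which author i gets their own manuscript. We want the size of the complement of A₁∪…∪A_5.
By inclusion–exclusion this is Σ_{j=0}^{5} (−1)^j C(5,j)·(5−j)!.
Computing: 120 − 120 + 60 − 20 + 5 − 1 = 44.

44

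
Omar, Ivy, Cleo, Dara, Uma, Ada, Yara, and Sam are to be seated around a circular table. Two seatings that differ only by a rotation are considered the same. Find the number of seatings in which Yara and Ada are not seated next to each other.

Without the restriction there are (7)! = 5040 seatings.
Those with Yara next to Ada: fuse the pair into one unit and seat 7 units around a circle — 2·(6)! = 1440.
Subtracting, 5040 − 1440 = 3600.

3600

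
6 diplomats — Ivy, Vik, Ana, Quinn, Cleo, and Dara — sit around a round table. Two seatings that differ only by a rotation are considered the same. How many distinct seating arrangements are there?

Seat Ivy anywhere (absorbing the rotational symmetry), then permute the other 5: (5)! = 120.

120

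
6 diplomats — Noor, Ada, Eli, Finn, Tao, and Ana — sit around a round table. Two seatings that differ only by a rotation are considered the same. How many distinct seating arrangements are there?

Fix one person's seat to break rotational symmetry; the remaining 5 people can be arranged in (5)! = 120 ways.

120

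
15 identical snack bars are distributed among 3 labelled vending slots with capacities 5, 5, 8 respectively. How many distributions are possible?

10

Without the upper bounds there are C(17,2) = 136 ways to split 15 among 3 vending slots.
Subtract solutions that violate a single cap (substitute x_i' = x_i − (cap_i+1)): x_1 ≥ 6 gives C(11,2) = 55; x_2 ≥ 6 gives C(11,2) = 55; x_3 ≥ 9 gives C(8,2) = 28. Together 138.
Add back pairs where two caps are both exceeded: 10 + 1 + 1 = 12.
By inclusion–exclusion the count is 136 − 138 + 12 = 10.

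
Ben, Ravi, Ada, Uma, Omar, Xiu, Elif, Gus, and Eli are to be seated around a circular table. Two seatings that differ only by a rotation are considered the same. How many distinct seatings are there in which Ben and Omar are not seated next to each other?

30240

All circular seatings of 9 people number (8)! = 40320.
Those with Ben next to Omar: fuse the pair into one unit and seat 8 units around a circle — 2·(7)! = 10080.
Subtracting, 40320 − 10080 = 30240.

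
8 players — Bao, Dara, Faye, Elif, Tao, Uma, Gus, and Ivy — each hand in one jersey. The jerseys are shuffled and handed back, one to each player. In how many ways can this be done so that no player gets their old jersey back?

14833

Let Aᵢ be the assignments in which player i gets their old jersey. We want the size of the complement of A₁∪…∪A_8.
By inclusion–exclusion this is Σ_{j=0}^{8} (−1)^j C(8,j)·(8−j)!.
Computing: 40320 − 40320 + 20160 − 6720 + 1680 − 336 + 56 − 8 + 1 = 14833.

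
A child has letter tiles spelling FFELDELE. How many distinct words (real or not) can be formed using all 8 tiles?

FFELDELE has 8 letters with E appearing 3 times, F appearing twice, and L appearing twice.
The number of distinct arrangements is 8!/(3!·2!·2!) = 40320/24 = 1680.

1680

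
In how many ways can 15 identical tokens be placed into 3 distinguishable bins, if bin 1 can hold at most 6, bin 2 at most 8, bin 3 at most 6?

21

Ignoring the caps, the number of non-negative solutions to x_1+…+x_3 = 15 is C(17,2) = 136.
Subtract solutions that violate a single cap (substitute x_i' = x_i − (cap_i+1)): x_1 ≥ 7 gives C(10,2) = 45; x_2 ≥ 9 gives C(8,2) = 28; x_3 ≥ 7 gives C(10,2) = 45. Together 118.
Add back pairs where two caps are both exceeded: 0 + 3 + 0 = 3.
By inclusion–exclusion the count is 136 − 118 + 3 = 21.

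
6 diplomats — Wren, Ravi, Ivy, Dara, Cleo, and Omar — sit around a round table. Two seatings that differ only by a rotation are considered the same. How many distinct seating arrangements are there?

Around a circle, 6 distinct people have 6!/6 = (5)! = 120 rotationally distinct seatings.

120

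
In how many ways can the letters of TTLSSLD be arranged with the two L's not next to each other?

450

Total arrangements of TTLSSLD: 7!/(2!·2!·2!) = 630.
Arrangements with the L's together: treat LL as one letter, giving (6)!/(2!·2!) = 180.
Subtracting, 630 − 180 = 450 arrangements keep the L's apart.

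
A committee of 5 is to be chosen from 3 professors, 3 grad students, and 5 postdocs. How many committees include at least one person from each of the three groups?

345

Unrestricted: C(11,5) = 462 ways to pick any 5 of the 11.
Subtract selections that omit an entire group: no professors → C(8,5) = 56; no grad students → C(8,5) = 56; no postdocs → C(6,5) = 6.
Add back selections omitting two groups (i.e. drawn from a single group): C(3,5) + C(3,5) + C(5,5) = 1.
By inclusion–exclusion: 462 − 118 + 1 = 345.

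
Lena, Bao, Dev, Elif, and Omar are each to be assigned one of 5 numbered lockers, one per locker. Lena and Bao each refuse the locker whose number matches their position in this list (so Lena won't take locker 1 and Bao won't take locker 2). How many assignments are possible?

Let Aᵢ (for i ∈ {1, 2}) be the placements that put person i in their forbidden locker. Any j of these fix j positions, leaving (5−j)! ways to fill the rest, and there are C(2,j) ways to pick which j.
By inclusion–exclusion, the number of valid placements is Σ_{j=0}^{2} (−1)^j C(2,j)·(5−j)!.
Computing: 120 − 48 + 6 = 78.

78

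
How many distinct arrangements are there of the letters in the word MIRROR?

120

The 6 letters of MIRROR have repeats: R appearing 3 times.
Dividing 6! = 720 by 3! = 6 for the repeated letters gives 120.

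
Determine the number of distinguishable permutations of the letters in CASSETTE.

The 8 letters of CASSETTE have repeats: E appearing twice, S appearing twice, and T appearing twice.
Dividing 8! = 40320 by 2!·2!·2! = 8 for the repeated letters gives 5040.

5040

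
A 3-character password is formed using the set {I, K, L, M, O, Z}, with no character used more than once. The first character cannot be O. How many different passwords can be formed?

100

The first character has 6−1 = 5 choices (anything except O).
The remaining 2 characters are filled from the other 5 symbols without repetition: 5 × 4 = 20.
Total: 5 × 20 = 100.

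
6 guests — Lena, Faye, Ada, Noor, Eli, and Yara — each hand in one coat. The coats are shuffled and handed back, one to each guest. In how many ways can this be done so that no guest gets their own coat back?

265

Let Aᵢ be the assignments in which guest i gets their own coat. We want the size of the complement of A₁∪…∪A_6.
By inclusion–exclusion this is Σ_{j=0}^{6} (−1)^j C(6,j)·(6−j)!.
Computing: 720 − 720 + 360 − 120 + 30 − 6 + 1 = 265.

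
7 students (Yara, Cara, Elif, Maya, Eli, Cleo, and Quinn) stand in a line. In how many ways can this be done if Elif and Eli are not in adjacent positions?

Of the 7! = 5040 arrangements, those with Elif and Eli adjacent number 2 × 6! = 1440 (treat the pair as a block with 2 internal orders).
Complementary counting: 5040 − 1440 = 3600.

3600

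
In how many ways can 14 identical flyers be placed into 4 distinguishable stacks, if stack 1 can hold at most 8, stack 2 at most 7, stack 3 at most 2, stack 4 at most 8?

Ignoring the caps, the number of non-negative solutions to x_1+…+x_4 = 14 is C(17,3) = 680.
Subtract solutions that violate a single cap (substitute x_i' = x_i − (cap_i+1)): x_1 ≥ 9 gives C(8,3) = 56; x_2 ≥ 8 gives C(9,3) = 84; x_3 ≥ 3 gives C(14,3) = 364; x_4 ≥ 9 gives C(8,3) = 56. Together 560.
Add back pairs where two caps are both exceeded: 0 + 10 + 0 + 20 + 0 + 10 = 40.
By inclusion–exclusion the count is 680 − 560 + 40 = 160.

160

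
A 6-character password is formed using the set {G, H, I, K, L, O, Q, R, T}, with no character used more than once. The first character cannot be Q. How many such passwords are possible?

53760

The first character has 9−1 = 8 choices (anything except Q).
The remaining 5 characters are filled from the other 8 symbols without repetition: 8 × 7 × 6 × 5 × 4 = 6720.
Total: 8 × 6720 = 53760.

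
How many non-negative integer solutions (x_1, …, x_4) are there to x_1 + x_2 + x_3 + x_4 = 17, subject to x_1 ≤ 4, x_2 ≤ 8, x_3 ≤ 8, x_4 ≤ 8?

250

Ignoring the caps, the number of non-negative solutions to x_1+…+x_4 = 17 is C(20,3) = 1140.
Subtract solutions that violate a single cap (substitute x_i' = x_i − (cap_i+1)): x_1 ≥ 5 gives C(15,3) = 455; x_2 ≥ 9 gives C(11,3) = 165; x_3 ≥ 9 gives C(11,3) = 165; x_4 ≥ 9 gives C(11,3) = 165. Together 950.
Add back pairs where two caps are both exceeded: 20 + 20 + 20 + 0 + 0 + 0 = 60.
By inclusion–exclusion the count is 1140 − 950 + 60 = 250.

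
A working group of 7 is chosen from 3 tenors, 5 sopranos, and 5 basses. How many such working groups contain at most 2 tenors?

1506

Split by how many tenors are chosen (0 through 2).
Sum: C(3,0)·C(10,7) + C(3,1)·C(10,6) + C(3,2)·C(10,5) = 120 + 630 + 756 = 1506.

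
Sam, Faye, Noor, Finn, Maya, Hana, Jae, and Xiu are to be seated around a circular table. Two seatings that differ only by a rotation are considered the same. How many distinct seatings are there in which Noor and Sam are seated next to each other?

Glue Noor and Sam into a block (2 internal orders). Seating 7 units around a circle gives (6)! arrangements.
So 2 × (6)! = 2 × 720 = 1440.

1440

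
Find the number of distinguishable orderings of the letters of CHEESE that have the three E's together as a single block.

24

Treat the 3 copies of E as a single block. The multiset to arrange is then {EEE, C, H, S}, 4 items in all.
All 4 items are distinct, so there are (4)! = 24 arrangements.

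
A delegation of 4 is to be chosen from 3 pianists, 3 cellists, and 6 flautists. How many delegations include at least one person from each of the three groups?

Total 4-person selections from all 12: C(12,4) = 495.
Subtract selections that omit an entire group: no pianists → C(9,4) = 126; no cellists → C(9,4) = 126; no flautists → C(6,4) = 15.
Add back selections omitting two groups (i.e. drawn from a single group): C(3,4) + C(3,4) + C(6,4) = 15.
By inclusion–exclusion: 495 − 267 + 15 = 243.

243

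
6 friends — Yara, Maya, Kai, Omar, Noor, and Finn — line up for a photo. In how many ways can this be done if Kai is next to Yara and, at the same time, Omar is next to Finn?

96

Treat {Kai,Yara} as one block (2 orders) and {Omar,Finn} as another (2 orders).
That leaves 4 units to arrange: 2 × 2 × 4! = 4 × 24 = 96.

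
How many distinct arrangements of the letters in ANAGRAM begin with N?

120

With the first slot taken by N, it remains to arrange the other 6 letters (AAGRAM).
Those 6 letters have A appearing 3 times, giving (6)!/(3!) = 120.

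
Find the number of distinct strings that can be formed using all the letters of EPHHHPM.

Letter multiplicities in EPHHHPM: E×1, H×3, M×1, P×2.
Dividing 7! = 5040 by 3!·2! = 12 for the repeated letters gives 420.

420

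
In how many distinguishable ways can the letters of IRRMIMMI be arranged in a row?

560

The 8 letters of IRRMIMMI have repeats: I appearing 3 times, M appearing 3 times, and R appearing twice.
Dividing 8! = 40320 by 3!·3!·2! = 72 for the repeated letters gives 560.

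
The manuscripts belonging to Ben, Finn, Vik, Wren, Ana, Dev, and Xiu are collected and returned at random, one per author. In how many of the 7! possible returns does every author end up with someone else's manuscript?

Let Aᵢ be the assignments in which author i gets their own manuscript. We want the size of the complement of A₁∪…∪A_7.
By inclusion–exclusion this is Σ_{j=0}^{7} (−1)^j C(7,j)·(7−j)!.
Computing: 5040 − 5040 + 2520 − 840 + 210 − 42 + 7 − 1 = 1854.

1854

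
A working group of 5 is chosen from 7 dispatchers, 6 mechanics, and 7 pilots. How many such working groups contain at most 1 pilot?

6292

Split by how many pilots are chosen (0 through 1).
Sum: C(7,0)·C(13,5) + C(7,1)·C(13,4) = 1287 + 5005 = 6292.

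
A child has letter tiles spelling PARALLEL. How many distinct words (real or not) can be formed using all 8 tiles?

Letter multiplicities in PARALLEL: A×2, E×1, L×3, P×1, R×1.
The number of distinct arrangements is 8!/(3!·2!) = 40320/12 = 3360.

3360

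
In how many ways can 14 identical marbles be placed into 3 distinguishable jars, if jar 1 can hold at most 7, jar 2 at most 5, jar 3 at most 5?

By stars and bars, unrestricted non-negative solutions to x_1+…+x_3 = 14 number C(14+2,2) = 120.
Subtract solutions that violate a single cap (substitute x_i' = x_i − (cap_i+1)): x_1 ≥ 8 gives C(8,2) = 28; x_2 ≥ 6 gives C(10,2) = 45; x_3 ≥ 6 gives C(10,2) = 45. Together 118.
Add back pairs where two caps are both exceeded: 1 + 1 + 6 = 8.
By inclusion–exclusion the count is 120 − 118 + 8 = 10.

10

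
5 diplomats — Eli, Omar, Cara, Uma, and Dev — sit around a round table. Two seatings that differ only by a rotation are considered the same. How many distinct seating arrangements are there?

Around a circle, 5 distinct people have 5!/5 = (4)! = 24 rotationally distinct seatings.

24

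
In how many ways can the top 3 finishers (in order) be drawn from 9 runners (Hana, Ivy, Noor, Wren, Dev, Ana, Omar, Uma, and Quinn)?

There are 9 choices for 1st place, 8 for 2nd, and 7 for 3rd.
That gives 9 × 8 × 7 = 504.

504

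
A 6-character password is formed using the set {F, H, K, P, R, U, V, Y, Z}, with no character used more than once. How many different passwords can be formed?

With no repetition, fill the 6 characters in order: 9 choices, then 8, down to 4.
9 × 8 × 7 × 6 × 5 × 4 = 60480.

60480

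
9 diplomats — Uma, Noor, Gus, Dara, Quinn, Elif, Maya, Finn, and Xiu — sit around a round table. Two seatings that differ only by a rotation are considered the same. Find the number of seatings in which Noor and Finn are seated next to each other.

Glue Noor and Finn into a block (2 internal orders). Seating 8 units around a circle gives (7)! arrangements.
So 2 × (7)! = 2 × 5040 = 10080.

10080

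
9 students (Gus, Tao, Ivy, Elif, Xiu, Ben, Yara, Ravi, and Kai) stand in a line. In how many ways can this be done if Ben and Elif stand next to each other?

80640

Glue Ben and Elif into one block (2 internal orders), leaving 8 units to arrange in a row.
So the count is 2·(8)! = 80640.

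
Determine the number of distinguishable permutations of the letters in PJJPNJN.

The 7 letters of PJJPNJN have repeats: J appearing 3 times, N appearing twice, and P appearing twice.
Dividing 7! = 5040 by 3!·2!·2! = 24 for the repeated letters gives 210.

210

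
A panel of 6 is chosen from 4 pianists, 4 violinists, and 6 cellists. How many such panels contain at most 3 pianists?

2958

Split by how many pianists are chosen (0 through 3).
Sum: C(4,0)·C(10,6) + C(4,1)·C(10,5) + C(4,2)·C(10,4) + C(4,3)·C(10,3) = 210 + 1008 + 1260 + 480 = 2958.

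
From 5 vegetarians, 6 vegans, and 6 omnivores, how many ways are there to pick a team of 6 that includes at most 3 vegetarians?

Split by how many vegetarians are chosen (0 through 3).
Sum: C(5,0)·C(12,6) + C(5,1)·C(12,5) + C(5,2)·C(12,4) + C(5,3)·C(12,3) = 924 + 3960 + 4950 + 2200 = 12034.

12034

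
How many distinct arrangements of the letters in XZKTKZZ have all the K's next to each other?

Treat the 2 copies of K as a single block. The multiset to arrange is then {KK, T, X, Z, Z, Z}, 6 items in all.
That gives (6)!/(3!) = 120 arrangements.

120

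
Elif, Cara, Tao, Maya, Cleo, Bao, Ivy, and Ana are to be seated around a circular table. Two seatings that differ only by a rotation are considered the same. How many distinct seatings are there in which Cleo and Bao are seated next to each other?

Treat {Cleo, Bao} as one unit (2 internal orders) and seat the resulting 7 units around the table: (6)! circular arrangements.
So 2 × (6)! = 2 × 720 = 1440.

1440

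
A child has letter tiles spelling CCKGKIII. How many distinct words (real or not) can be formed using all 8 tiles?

1680

The 8 letters of CCKGKIII have repeats: C appearing twice, I appearing 3 times, and K appearing twice.
The number of distinct arrangements is 8!/(3!·2!·2!) = 40320/24 = 1680.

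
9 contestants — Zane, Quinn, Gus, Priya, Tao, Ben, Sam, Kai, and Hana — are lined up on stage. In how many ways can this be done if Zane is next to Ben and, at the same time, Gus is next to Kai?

20160

Treat {Zane,Ben} as one block (2 orders) and {Gus,Kai} as another (2 orders).
That leaves 7 units to arrange: 2 × 2 × 7! = 4 × 5040 = 20160.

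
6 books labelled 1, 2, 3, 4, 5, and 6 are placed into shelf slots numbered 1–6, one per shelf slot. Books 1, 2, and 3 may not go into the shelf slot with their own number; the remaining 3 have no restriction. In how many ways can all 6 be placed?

Let Aᵢ (for i ∈ {1, 2, 3}) be the placements that put book i in its forbidden shelf slot. Any j of these fix j positions, leaving (6−j)! ways to fill the rest, and there are C(3,j) ways to pick which j.
By inclusion–exclusion, the number of valid placements is Σ_{j=0}^{3} (−1)^j C(3,j)·(6−j)!.
Computing: 720 − 360 + 72 − 6 = 426.

426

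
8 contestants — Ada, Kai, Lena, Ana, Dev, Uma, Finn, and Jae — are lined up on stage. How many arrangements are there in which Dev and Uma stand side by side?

10080

Glue Dev and Uma into one block (2 internal orders), leaving 7 units to arrange in a row.
So the count is 2·(7)! = 10080.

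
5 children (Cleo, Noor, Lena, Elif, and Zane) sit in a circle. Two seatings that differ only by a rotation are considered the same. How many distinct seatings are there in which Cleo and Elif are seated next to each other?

Treat {Cleo, Elif} as one unit (2 internal orders) and seat the resulting 4 units around the table: (3)! circular arrangements.
So 2 × (3)! = 2 × 6 = 12.

12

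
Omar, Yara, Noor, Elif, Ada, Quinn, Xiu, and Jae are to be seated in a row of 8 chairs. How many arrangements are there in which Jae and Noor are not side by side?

30240

Of the 8! = 40320 arrangements, those with Jae and Noor adjacent number 2 × 7! = 10080 (treat the pair as a block with 2 internal orders).
Complementary counting: 40320 − 10080 = 30240.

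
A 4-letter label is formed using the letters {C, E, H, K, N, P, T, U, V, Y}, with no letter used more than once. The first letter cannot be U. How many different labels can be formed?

4536

The first letter has 10−1 = 9 choices (anything except U).
The remaining 3 letters are filled from the other 9 symbols without repetition: 9 × 8 × 7 = 504.
Total: 9 × 504 = 4536.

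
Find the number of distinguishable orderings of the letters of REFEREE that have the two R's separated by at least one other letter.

75

Total arrangements of REFEREE: 7!/(4!·2!) = 105.
If the two R's are adjacent, glue them into one block, leaving 6 items to arrange: (6)!/(4!) = 30 ways.
Subtracting, 105 − 30 = 75 arrangements keep the R's apart.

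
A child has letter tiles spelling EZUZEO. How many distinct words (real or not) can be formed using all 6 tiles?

180

EZUZEO has 6 letters with E appearing twice and Z appearing twice.
Dividing 6! = 720 by 2!·2! = 4 for the repeated letters gives 180.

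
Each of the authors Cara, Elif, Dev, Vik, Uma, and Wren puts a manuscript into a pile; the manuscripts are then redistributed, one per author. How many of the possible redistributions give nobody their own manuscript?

265

This is the derangement count D_6: permutations of 6 items with no fixed point.
By inclusion–exclusion this is Σ_{j=0}^{6} (−1)^j C(6,j)·(6−j)!.
Computing: 720 − 720 + 360 − 120 + 30 − 6 + 1 = 265.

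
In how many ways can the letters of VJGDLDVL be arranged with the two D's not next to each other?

There are 8!/(2!·2!·2!) = 5040 arrangements of VJGDLDVL in total.
Arrangements with the D's together: treat DD as one letter, giving (7)!/(2!·2!) = 1260.
Hence 5040 − 1260 = 3780.

3780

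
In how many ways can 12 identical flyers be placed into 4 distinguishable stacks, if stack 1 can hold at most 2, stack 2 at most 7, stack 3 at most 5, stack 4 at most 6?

By stars and bars, unrestricted non-negative solutions to x_1+…+x_4 = 12 number C(12+3,3) = 455.
Subtract solutions that violate a single cap (substitute x_i' = x_i − (cap_i+1)): x_1 ≥ 3 gives C(12,3) = 220; x_2 ≥ 8 gives C(7,3) = 35; x_3 ≥ 6 gives C(9,3) = 84; x_4 ≥ 7 gives C(8,3) = 56. Together 395.
Add back pairs where two caps are both exceeded: 4 + 20 + 10 + 0 + 0 + 0 = 34.
By inclusion–exclusion the count is 455 − 395 + 34 = 94.

94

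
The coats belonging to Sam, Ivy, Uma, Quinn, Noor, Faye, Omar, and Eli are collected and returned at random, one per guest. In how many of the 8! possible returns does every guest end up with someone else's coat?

This is the derangement count D_8: permutations of 8 items with no fixed point.
By inclusion–exclusion this is Σ_{j=0}^{8} (−1)^j C(8,j)·(8−j)!.
Computing: 40320 − 40320 + 20160 − 6720 + 1680 − 336 + 56 − 8 + 1 = 14833.

14833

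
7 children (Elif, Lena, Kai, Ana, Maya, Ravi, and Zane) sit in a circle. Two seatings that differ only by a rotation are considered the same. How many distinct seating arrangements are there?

Around a circle, 7 distinct people have 7!/7 = (6)! = 720 rotationally distinct seatings.

720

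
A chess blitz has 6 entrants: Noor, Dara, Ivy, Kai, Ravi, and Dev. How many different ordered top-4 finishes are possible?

360

There are 6 choices for 1st place, 5 for 2nd, and so on down to 3 for position 4.
That gives 6 × 5 × 4 × 3 = 360.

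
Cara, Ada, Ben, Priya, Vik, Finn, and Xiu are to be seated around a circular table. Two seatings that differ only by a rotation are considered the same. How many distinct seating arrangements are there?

Fix one person's seat to break rotational symmetry; the remaining 6 people can be arranged in (6)! = 720 ways.

720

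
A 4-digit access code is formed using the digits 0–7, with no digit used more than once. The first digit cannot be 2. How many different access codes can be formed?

The first digit has 8−1 = 7 choices (anything except 2).
The remaining 3 digits are filled from the other 7 symbols without repetition: 7 × 6 × 5 = 210.
Total: 7 × 210 = 1470.

1470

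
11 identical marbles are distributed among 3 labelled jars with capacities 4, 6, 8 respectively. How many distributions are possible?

Ignoring the caps, the number of non-negative solutions to x_1+…+x_3 = 11 is C(13,2) = 78.
Subtract solutions that violate a single cap (substitute x_i' = x_i − (cap_i+1)): x_1 ≥ 5 gives C(8,2) = 28; x_2 ≥ 7 gives C(6,2) = 15; x_3 ≥ 9 gives C(4,2) = 6. Together 49.
No two caps can be exceeded simultaneously, so the pair terms are all 0.
By inclusion–exclusion the count is 78 − 49 + 0 = 29.

29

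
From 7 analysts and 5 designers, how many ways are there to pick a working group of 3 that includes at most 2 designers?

210

Split by how many designers are chosen (0 through 2).
Sum: C(5,0)·C(7,3) + C(5,1)·C(7,2) + C(5,2)·C(7,1) = 35 + 105 + 70 = 210.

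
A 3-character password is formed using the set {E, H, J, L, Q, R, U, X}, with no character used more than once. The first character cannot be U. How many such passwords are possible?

The first character has 8−1 = 7 choices (anything except U).
The remaining 2 characters are filled from the other 7 symbols without repetition: 7 × 6 = 42.
Total: 7 × 42 = 294.

294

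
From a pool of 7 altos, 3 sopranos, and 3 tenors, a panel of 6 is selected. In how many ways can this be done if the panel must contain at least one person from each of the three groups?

Total 6-person selections from all 13: C(13,6) = 1716.
Subtract selections that omit an entire group: no altos → C(6,6) = 1; no sopranos → C(10,6) = 210; no tenors → C(10,6) = 210.
Add back selections omitting two groups (i.e. drawn from a single group): C(7,6) + C(3,6) + C(3,6) = 7.
By inclusion–exclusion: 1716 − 421 + 7 = 1302.

1302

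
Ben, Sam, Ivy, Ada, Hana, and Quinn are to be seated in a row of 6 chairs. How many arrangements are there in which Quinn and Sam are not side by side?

480

Of the 6! = 720 arrangements, those with Quinn and Sam adjacent number 2 × 5! = 240 (treat the pair as a block with 2 internal orders).
Complementary counting: 720 − 240 = 480.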